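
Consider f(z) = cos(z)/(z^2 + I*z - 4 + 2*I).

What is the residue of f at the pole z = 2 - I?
Write f(z) = P(z)/Q(z) with P(z) = cos(z) and Q(z) = z^2 + I*z - 4 + 2*I.
The denominator factors as Q(z) = (z + 2)*(z - 2 + I), so z = 2 - I is a simple zero of Q and P is analytic there; z = 2 - I is therefore a simple pole and
  Res(f, z₀) = P(z₀)/Q'(z₀).

Q'(z) = 2*z + I, so Q'(2 - I) = 4 - I.
P(2 - I) = cos(2 - I).

Res(f, 2 - I) = (cos(2 - I))/(4 - I) = (4/17 + I/17)*cos(2 - I)

Final answer: (4/17 + I/17)*cos(2 - I)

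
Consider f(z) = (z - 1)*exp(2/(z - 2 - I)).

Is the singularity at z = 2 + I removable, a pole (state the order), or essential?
Let u = z - 2 - I. Then
  e^(2/u) = Σ_{k≥0} (2)^k/(k!·u^k) = 1 + 2/u + 2/u^2 + 4/(3*u^3) + ...
which has infinitely many negative powers of u, so exp(2/(z - 2 - I)) has an essential singularity at z = 2 + I.
The extra factor z - 1 is a nonzero polynomial; if the product had at most a pole at z = 2 + I, dividing by that polynomial would leave exp(2/(z - 2 - I)) with at most a pole too — contradiction. (Equivalently, the product's Laurent series still has infinitely many negative powers.)
So the singularity is essential.

Final answer: essential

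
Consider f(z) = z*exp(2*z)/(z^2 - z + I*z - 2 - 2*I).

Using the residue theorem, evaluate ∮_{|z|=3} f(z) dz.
pi*(-2/5 + 4*I/5)*exp(-2 - 2*I) + pi*(2/5 + 6*I/5)*exp(4)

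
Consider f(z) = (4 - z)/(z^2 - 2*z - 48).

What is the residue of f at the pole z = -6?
Write f(z) = P(z)/Q(z) with P(z) = 4 - z and Q(z) = z^2 - 2*z - 48.
The denominator factors as Q(z) = (z - 8)*(z + 6), so z = -6 is a simple zero of Q and P is analytic there; z = -6 is therefore a simple pole and
  Res(f, z₀) = P(z₀)/Q'(z₀).

Q'(z) = 2*z - 2, so Q'(-6) = -14.
P(-6) = 10.

Res(f, -6) = (10)/(-14) = -5/7

Final answer: -5/7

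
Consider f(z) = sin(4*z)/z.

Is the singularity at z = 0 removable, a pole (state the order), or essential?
removable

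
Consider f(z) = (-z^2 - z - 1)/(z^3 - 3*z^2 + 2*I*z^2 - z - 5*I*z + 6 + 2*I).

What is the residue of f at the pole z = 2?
Write f(z) = P(z)/Q(z) with P(z) = -z^2 - z - 1 and Q(z) = z^3 - 3*z^2 + 2*I*z^2 - z - 5*I*z + 6 + 2*I.
The denominator factors as Q(z) = (z - 2 + I)*(z - 2)*(z + 1 + I), so z = 2 is a simple zero of Q and P is analytic there; z = 2 is therefore a simple pole and
  Res(f, z₀) = P(z₀)/Q'(z₀).

Q'(z) = 3*z^2 - 6*z + 4*I*z - 1 - 5*I, so Q'(2) = -1 + 3*I.
P(2) = -7.

Res(f, 2) = (-7)/(-1 + 3*I) = 7/10 + 21*I/10

Final answer: 7/10 + 21*I/10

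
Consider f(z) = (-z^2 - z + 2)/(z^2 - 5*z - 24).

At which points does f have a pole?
{-3, 8}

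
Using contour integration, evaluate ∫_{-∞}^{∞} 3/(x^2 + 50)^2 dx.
Let f(z) = 3/(z^2 + 50)^2. The denominator has no real zeros and deg Q - deg P = 4 ≥ 2, so the integral of f over the upper semicircle |z| = R tends to 0 as R → ∞. Closing the contour in the upper half-plane,
  ∫_{-∞}^{∞} f(x) dx = 2πi · Σ Res(f, z_k)  over the poles with Im z_k > 0.

Zeros of the denominator: z^2 + 50 = 0 gives z = ±5*sqrt(2)*I.
Upper half-plane: z = 5*sqrt(2)*I (a pole of order 2).

Write f(z) = g(z)/(z - 5*sqrt(2)*I)^2 with g(z) = 3/(z + 5*sqrt(2)*I)^2. For a double pole, Res(f, z₀) = g'(z₀):
  g'(z) = -6/(z + 5*sqrt(2)*I)^3
  Res(f, 5*sqrt(2)*I) = g'(5*sqrt(2)*I) = -3*sqrt(2)*I/2000

∫_{-∞}^{∞} f(x) dx = 2πi · (-3*sqrt(2)*I/2000) = 3*sqrt(2)*pi/1000

Final answer: 3*sqrt(2)*pi/1000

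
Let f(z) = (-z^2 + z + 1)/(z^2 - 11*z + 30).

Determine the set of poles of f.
{5, 6}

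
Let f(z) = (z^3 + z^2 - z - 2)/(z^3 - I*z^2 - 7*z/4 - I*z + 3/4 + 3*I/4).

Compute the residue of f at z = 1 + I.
Write f(z) = P(z)/Q(z) with P(z) = z^3 + z^2 - z - 2 and Q(z) = z^3 - I*z^2 - 7*z/4 - I*z + 3/4 + 3*I/4.
The denominator factors as Q(z) = (z - 1/2)*(z - 1 - I)*(z + 3/2), so z = 1 + I is a simple zero of Q and P is analytic there; z = 1 + I is therefore a simple pole and
  Res(f, z₀) = P(z₀)/Q'(z₀).

Q'(z) = 3*z^2 - 2*I*z - 7/4 - I, so Q'(1 + I) = 1/4 + 3*I.
P(1 + I) = -5 + 3*I.

Res(f, 1 + I) = (-5 + 3*I)/(1/4 + 3*I) = 124/145 + 252*I/145

Final answer: 124/145 + 252*I/145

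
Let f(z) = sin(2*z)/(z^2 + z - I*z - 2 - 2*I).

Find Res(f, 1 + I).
Write f(z) = P(z)/Q(z) with P(z) = sin(2*z) and Q(z) = z^2 + z - I*z - 2 - 2*I.
The denominator factors as Q(z) = (z + 2)*(z - 1 - I), so z = 1 + I is a simple zero of Q and P is analytic there; z = 1 + I is therefore a simple pole and
  Res(f, z₀) = P(z₀)/Q'(z₀).

Q'(z) = 2*z + 1 - I, so Q'(1 + I) = 3 + I.
P(1 + I) = sin(2 + 2*I).

Res(f, 1 + I) = (sin(2 + 2*I))/(3 + I) = (3/10 - I/10)*sin(2 + 2*I)

Final answer: (3/10 - I/10)*sin(2 + 2*I)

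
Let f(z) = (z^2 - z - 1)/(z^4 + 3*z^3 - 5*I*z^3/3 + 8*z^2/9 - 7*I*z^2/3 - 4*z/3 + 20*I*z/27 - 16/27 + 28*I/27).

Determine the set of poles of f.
{-2 + I, -1 + 2*I/3, -2/3, 2/3}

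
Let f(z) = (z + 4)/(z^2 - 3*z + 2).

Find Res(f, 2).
6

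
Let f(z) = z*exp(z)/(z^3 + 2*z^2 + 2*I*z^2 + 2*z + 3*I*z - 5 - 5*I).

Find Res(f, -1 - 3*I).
Write f(z) = P(z)/Q(z) with P(z) = z*exp(z) and Q(z) = z^3 + 2*z^2 + 2*I*z^2 + 2*z + 3*I*z - 5 - 5*I.
The denominator factors as Q(z) = (z - 1)*(z + 1 + 3*I)*(z + 2 - I), so z = -1 - 3*I is a simple zero of Q and P is analytic there; z = -1 - 3*I is therefore a simple pole and
  Res(f, z₀) = P(z₀)/Q'(z₀).

Q'(z) = 3*z^2 + 4*z + 4*I*z + 2 + 3*I, so Q'(-1 - 3*I) = -14 + 5*I.
P(-1 - 3*I) = (-1 - 3*I)*exp(-1 - 3*I).

Res(f, -1 - 3*I) = ((-1 - 3*I)*exp(-1 - 3*I))/(-14 + 5*I) = (-1/221 + 47*I/221)*exp(-1 - 3*I)

Final answer: (-1/221 + 47*I/221)*exp(-1 - 3*I)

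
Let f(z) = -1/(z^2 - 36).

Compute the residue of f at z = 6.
Write f(z) = P(z)/Q(z) with P(z) = -1 and Q(z) = z^2 - 36.
The denominator factors as Q(z) = (z - 6)*(z + 6), so z = 6 is a simple zero of Q and P is analytic there; z = 6 is therefore a simple pole and
  Res(f, z₀) = P(z₀)/Q'(z₀).

Q'(z) = 2*z, so Q'(6) = 12.
P(6) = -1.

Res(f, 6) = (-1)/(12) = -1/12

Final answer: -1/12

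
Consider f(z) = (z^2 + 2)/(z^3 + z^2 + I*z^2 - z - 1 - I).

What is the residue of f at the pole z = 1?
Write f(z) = P(z)/Q(z) with P(z) = z^2 + 2 and Q(z) = z^3 + z^2 + I*z^2 - z - 1 - I.
The denominator factors as Q(z) = (z + 1 + I)*(z + 1)*(z - 1), so z = 1 is a simple zero of Q and P is analytic there; z = 1 is therefore a simple pole and
  Res(f, z₀) = P(z₀)/Q'(z₀).

Q'(z) = 3*z^2 + 2*z + 2*I*z - 1, so Q'(1) = 4 + 2*I.
P(1) = 3.

Res(f, 1) = (3)/(4 + 2*I) = 3/5 - 3*I/10

Final answer: 3/5 - 3*I/10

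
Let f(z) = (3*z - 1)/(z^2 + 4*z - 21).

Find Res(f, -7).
Write f(z) = P(z)/Q(z) with P(z) = 3*z - 1 and Q(z) = z^2 + 4*z - 21.
The denominator factors as Q(z) = (z - 3)*(z + 7), so z = -7 is a simple zero of Q and P is analytic there; z = -7 is therefore a simple pole and
  Res(f, z₀) = P(z₀)/Q'(z₀).

Q'(z) = 2*z + 4, so Q'(-7) = -10.
P(-7) = -22.

Res(f, -7) = (-22)/(-10) = 11/5

Final answer: 11/5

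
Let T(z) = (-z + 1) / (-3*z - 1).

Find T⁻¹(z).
Set w = T(z) = (-z + 1) / (-3*z - 1) and solve for z:
  w*(-3*z - 1) = -z + 1
  -w + z*(1 - 3*w) - 1 = 0
  z*(1 - 3*w) = w + 1
  z = (-w - 1)/(3*w - 1)
Renaming the variable, T⁻¹(z) = (-z - 1)/(3*z - 1).
(Check: ad - bc = 4 ≠ 0, so T is invertible.)

Final answer: (-z - 1)/(3*z - 1)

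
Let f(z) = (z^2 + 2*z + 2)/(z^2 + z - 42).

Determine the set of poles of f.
{-7, 6}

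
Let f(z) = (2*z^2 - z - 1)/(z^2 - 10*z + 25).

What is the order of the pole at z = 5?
Factor the denominator:
  z^2 - 10*z + 25 = (z - 5)^2

The numerator P(z) = 2*z^2 - z - 1 has P(5) = 44 ≠ 0, so no factor of (z - 5) cancels.
Near z = 5 we can therefore write f(z) = g(z)/(z - 5)^2 with g analytic at 5 and g(5) ≠ 0 (g is just the numerator).

Hence z = 5 is a pole of order 2.

Final answer: 2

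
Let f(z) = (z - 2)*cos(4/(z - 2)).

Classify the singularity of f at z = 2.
Let u = z - 2. Then
  cos(4/u) = Σ_{k≥0} (-1)^k (4)^(2k)/((2k)!·u^(2k)) = 1 - 8/u^2 + 32/(3*u^4) + ...
which has infinitely many negative powers of u, so cos(4/(z - 2)) has an essential singularity at z = 2.
The extra factor z - 2 is a nonzero polynomial; if the product had at most a pole at z = 2, dividing by that polynomial would leave cos(4/(z - 2)) with at most a pole too — contradiction. (Equivalently, the product's Laurent series still has infinitely many negative powers.)
So the singularity is essential.

Final answer: essential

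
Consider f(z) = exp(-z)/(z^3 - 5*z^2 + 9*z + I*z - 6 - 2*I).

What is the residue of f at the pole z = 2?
Write f(z) = P(z)/Q(z) with P(z) = exp(-z) and Q(z) = z^3 - 5*z^2 + 9*z + I*z - 6 - 2*I.
The denominator factors as Q(z) = (z - 2)*(z - 1 - I)*(z - 2 + I), so z = 2 is a simple zero of Q and P is analytic there; z = 2 is therefore a simple pole and
  Res(f, z₀) = P(z₀)/Q'(z₀).

Q'(z) = 3*z^2 - 10*z + 9 + I, so Q'(2) = 1 + I.
P(2) = exp(-2).

Res(f, 2) = (exp(-2))/(1 + I) = (1/2 - I/2)*exp(-2)

Final answer: (1/2 - I/2)*exp(-2)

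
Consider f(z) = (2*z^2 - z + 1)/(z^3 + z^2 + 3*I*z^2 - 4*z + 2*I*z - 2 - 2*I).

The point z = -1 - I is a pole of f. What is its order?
Factor the denominator:
  z^3 + z^2 + 3*I*z^2 - 4*z + 2*I*z - 2 - 2*I = (z + 1 + I)^2*(z - 1 + I)

The numerator P(z) = 2*z^2 - z + 1 has P(-1 - I) = 2 + 5*I ≠ 0, so no factor of (z + 1 + I) cancels.
Near z = -1 - I we can therefore write f(z) = g(z)/(z + 1 + I)^2 with g analytic at -1 - I and g(-1 - I) ≠ 0 (g is the numerator divided by the remaining denominator factors).

Hence z = -1 - I is a pole of order 2.

Final answer: 2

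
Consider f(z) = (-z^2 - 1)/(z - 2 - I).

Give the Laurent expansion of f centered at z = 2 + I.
(-4 - 4*I)/(z - 2 - I) - 4 - 2*I - (z - 2 - I)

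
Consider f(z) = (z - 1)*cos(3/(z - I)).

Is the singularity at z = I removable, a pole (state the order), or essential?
Let u = z - I. Then
  cos(3/u) = Σ_{k≥0} (-1)^k (3)^(2k)/((2k)!·u^(2k)) = 1 - 9/(2*u^2) + 27/(8*u^4) + ...
which has infinitely many negative powers of u, so cos(3/(z - I)) has an essential singularity at z = I.
The extra factor z - 1 is a nonzero polynomial; if the product had at most a pole at z = I, dividing by that polynomial would leave cos(3/(z - I)) with at most a pole too — contradiction. (Equivalently, the product's Laurent series still has infinitely many negative powers.)
So the singularity is essential.

Final answer: essential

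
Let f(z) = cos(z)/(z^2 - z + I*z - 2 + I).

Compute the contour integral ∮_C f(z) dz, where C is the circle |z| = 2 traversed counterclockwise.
By the residue theorem, ∮_C f(z) dz = 2πi · (sum of the residues of f at the poles inside |z| = 2).

The denominator factors as (z + 1)*(z - 2 + I), so the singularities of f are simple poles at z = -1, z = 2 - I.
  |-1|² = 1 < 4 = 2², so this pole is inside the contour.
  |2 - I|² = 5 > 4 = 2², so this pole is outside the contour.

With P(z) = cos(z) and Q(z) = z^2 - z + I*z - 2 + I, each pole is simple, so Res(f, z₀) = P(z₀)/Q'(z₀) with Q'(z) = 2*z - 1 + I.
  Res(f, -1) = P(-1)/Q'(-1) = (cos(1))/(-3 + I) = (-3/10 - I/10)*cos(1)

∮_C f(z) dz = 2πi · ((-3/10 - I/10)*cos(1)) = pi*(1/5 - 3*I/5)*cos(1)

Final answer: pi*(1/5 - 3*I/5)*cos(1)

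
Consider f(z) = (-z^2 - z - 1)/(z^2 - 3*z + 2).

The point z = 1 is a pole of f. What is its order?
Factor the denominator:
  z^2 - 3*z + 2 = (z - 1)*(z - 2)

The numerator P(z) = -z^2 - z - 1 has P(1) = -3 ≠ 0, so no factor of (z - 1) cancels.
Near z = 1 we can therefore write f(z) = g(z)/(z - 1) with g analytic at 1 and g(1) ≠ 0 (g is the numerator divided by the remaining denominator factors).

Hence z = 1 is a pole of order 1.

Final answer: 1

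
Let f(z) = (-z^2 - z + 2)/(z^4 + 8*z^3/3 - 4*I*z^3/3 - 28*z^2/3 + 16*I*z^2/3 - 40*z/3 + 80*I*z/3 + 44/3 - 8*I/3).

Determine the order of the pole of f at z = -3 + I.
Factor the denominator:
  z^4 + 8*z^3/3 - 4*I*z^3/3 - 28*z^2/3 + 16*I*z^2/3 - 40*z/3 + 80*I*z/3 + 44/3 - 8*I/3 = (z + 3 - I)^2*(z - 3 + I)*(z - 1/3 - I/3)

The numerator P(z) = -z^2 - z + 2 has P(-3 + I) = -3 + 5*I ≠ 0, so no factor of (z + 3 - I) cancels.
Near z = -3 + I we can therefore write f(z) = g(z)/(z + 3 - I)^2 with g analytic at -3 + I and g(-3 + I) ≠ 0 (g is the numerator divided by the remaining denominator factors).

Hence z = -3 + I is a pole of order 2.

Final answer: 2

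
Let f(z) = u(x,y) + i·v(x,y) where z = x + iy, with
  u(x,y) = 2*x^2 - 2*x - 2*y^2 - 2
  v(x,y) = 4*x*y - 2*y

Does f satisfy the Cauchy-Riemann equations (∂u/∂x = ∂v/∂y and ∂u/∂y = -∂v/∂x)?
∂u/∂x = 4*x - 2
∂v/∂y = 4*x - 2
∂u/∂y = -4*y
∂v/∂x = 4*y
∂u/∂x = ∂v/∂y and ∂u/∂y = -∂v/∂x hold identically; f is analytic.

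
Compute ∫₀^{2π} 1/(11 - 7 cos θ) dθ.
sqrt(2)*pi/6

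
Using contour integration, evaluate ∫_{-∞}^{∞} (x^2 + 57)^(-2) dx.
sqrt(57)*pi/6498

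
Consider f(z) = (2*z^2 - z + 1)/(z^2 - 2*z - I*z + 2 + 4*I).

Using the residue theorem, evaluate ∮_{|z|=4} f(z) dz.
By the residue theorem, ∮_C f(z) dz = 2πi · (sum of the residues of f at the poles inside |z| = 4).

The denominator factors as (z - 2*I)*(z - 2 + I), so the singularities of f are simple poles at z = 2*I, z = 2 - I.
  |2*I|² = 4 < 16 = 4², so this pole is inside the contour.
  |2 - I|² = 5 < 16 = 4², so this pole is inside the contour.

With P(z) = 2*z^2 - z + 1 and Q(z) = z^2 - 2*z - I*z + 2 + 4*I, each pole is simple, so Res(f, z₀) = P(z₀)/Q'(z₀) with Q'(z) = 2*z - 2 - I.
  Res(f, 2*I) = P(2*I)/Q'(2*I) = (-7 - 2*I)/(-2 + 3*I) = 8/13 + 25*I/13
  Res(f, 2 - I) = P(2 - I)/Q'(2 - I) = (5 - 7*I)/(2 - 3*I) = 31/13 + I/13

Sum of residues inside C: 3 + 2*I
∮_C f(z) dz = 2πi · (3 + 2*I) = pi*(-4 + 6*I)

Final answer: pi*(-4 + 6*I)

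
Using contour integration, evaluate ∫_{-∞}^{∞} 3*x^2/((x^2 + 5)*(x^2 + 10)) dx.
3*pi*(-sqrt(5) + sqrt(10))/5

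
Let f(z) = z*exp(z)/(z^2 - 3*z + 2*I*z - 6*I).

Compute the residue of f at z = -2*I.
Write f(z) = P(z)/Q(z) with P(z) = z*exp(z) and Q(z) = z^2 - 3*z + 2*I*z - 6*I.
The denominator factors as Q(z) = (z + 2*I)*(z - 3), so z = -2*I is a simple zero of Q and P is analytic there; z = -2*I is therefore a simple pole and
  Res(f, z₀) = P(z₀)/Q'(z₀).

Q'(z) = 2*z - 3 + 2*I, so Q'(-2*I) = -3 - 2*I.
P(-2*I) = -2*I*exp(-2*I).

Res(f, -2*I) = (-2*I*exp(-2*I))/(-3 - 2*I) = (4/13 + 6*I/13)*exp(-2*I)

Final answer: (4/13 + 6*I/13)*exp(-2*I)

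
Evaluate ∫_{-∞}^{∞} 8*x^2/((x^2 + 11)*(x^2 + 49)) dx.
Let f(z) = 8*z^2/((z^2 + 11)*(z^2 + 49)). The denominator has no real zeros and deg Q - deg P = 2 ≥ 2, so the integral of f over the upper semicircle |z| = R tends to 0 as R → ∞. Closing the contour in the upper half-plane,
  ∫_{-∞}^{∞} f(x) dx = 2πi · Σ Res(f, z_k)  over the poles with Im z_k > 0.

Zeros of the denominator: z^2 + 11 = 0 gives z = ±sqrt(11)*I; z^2 + 49 = 0 gives z = ±7*I.
Upper half-plane: z = 7*I, z = sqrt(11)*I (simple).

Each pole is a simple zero of Q(z) = z^4 + 60*z^2 + 539, so Res(f, z₀) = P(z₀)/Q'(z₀) with P(z) = 8*z^2, Q'(z) = 4*z^3 + 120*z:
  Res(f, 7*I) = (-392)/(-532*I) = -14*I/19
  Res(f, sqrt(11)*I) = (-88)/(76*sqrt(11)*I) = 2*sqrt(11)*I/19

Sum of residues: 2*I*(-7 + sqrt(11))/19
∫_{-∞}^{∞} f(x) dx = 2πi · (2*I*(-7 + sqrt(11))/19) = 4*pi*(7 - sqrt(11))/19

Final answer: 4*pi*(7 - sqrt(11))/19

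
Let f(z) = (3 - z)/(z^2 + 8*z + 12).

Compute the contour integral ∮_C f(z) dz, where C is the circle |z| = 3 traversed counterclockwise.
5*I*pi/2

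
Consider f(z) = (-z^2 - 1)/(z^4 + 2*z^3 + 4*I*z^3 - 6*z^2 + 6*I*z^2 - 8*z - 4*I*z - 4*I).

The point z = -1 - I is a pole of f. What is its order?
Factor the denominator:
  z^4 + 2*z^3 + 4*I*z^3 - 6*z^2 + 6*I*z^2 - 8*z - 4*I*z - 4*I = (z + 1 + I)^3*(z - 1 + I)

The numerator P(z) = -z^2 - 1 has P(-1 - I) = -1 - 2*I ≠ 0, so no factor of (z + 1 + I) cancels.
Near z = -1 - I we can therefore write f(z) = g(z)/(z + 1 + I)^3 with g analytic at -1 - I and g(-1 - I) ≠ 0 (g is the numerator divided by the remaining denominator factors).

Hence z = -1 - I is a pole of order 3.

Final answer: 3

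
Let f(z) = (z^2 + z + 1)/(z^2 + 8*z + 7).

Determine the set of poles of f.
The singularities of f are the zeros of the denominator. Factoring,
  z^2 + 8*z + 7 = (z + 7)*(z + 1)
so the candidates are z = -7, z = -1.

Check the numerator P(z) = z^2 + z + 1 at each one:
  P(-7) = 43 ≠ 0, so z = -7 is a (simple) pole.
  P(-1) = 1 ≠ 0, so z = -1 is a (simple) pole.

Poles of f: {-7, -1}

Final answer: {-7, -1}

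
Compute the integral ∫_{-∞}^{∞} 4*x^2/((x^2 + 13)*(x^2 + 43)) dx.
2*pi*(-sqrt(13) + sqrt(43))/15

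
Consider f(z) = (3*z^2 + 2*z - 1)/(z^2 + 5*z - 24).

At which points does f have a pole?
The singularities of f are the zeros of the denominator. Factoring,
  z^2 + 5*z - 24 = (z + 8)*(z - 3)
so the candidates are z = -8, z = 3.

Check the numerator P(z) = 3*z^2 + 2*z - 1 at each one:
  P(-8) = 175 ≠ 0, so z = -8 is a (simple) pole.
  P(3) = 32 ≠ 0, so z = 3 is a (simple) pole.

Poles of f: {-8, 3}

Final answer: {-8, 3}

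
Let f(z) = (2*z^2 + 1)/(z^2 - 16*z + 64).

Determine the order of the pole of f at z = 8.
Factor the denominator:
  z^2 - 16*z + 64 = (z - 8)^2

The numerator P(z) = 2*z^2 + 1 has P(8) = 129 ≠ 0, so no factor of (z - 8) cancels.
Near z = 8 we can therefore write f(z) = g(z)/(z - 8)^2 with g analytic at 8 and g(8) ≠ 0 (g is just the numerator).

Hence z = 8 is a pole of order 2.

Final answer: 2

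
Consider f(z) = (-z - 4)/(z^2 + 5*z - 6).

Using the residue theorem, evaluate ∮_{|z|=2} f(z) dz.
-10*I*pi/7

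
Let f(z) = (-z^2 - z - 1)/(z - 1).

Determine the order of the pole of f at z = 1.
Factor the denominator:
  z - 1 = (z - 1)

The numerator P(z) = -z^2 - z - 1 has P(1) = -3 ≠ 0, so no factor of (z - 1) cancels.
Near z = 1 we can therefore write f(z) = g(z)/(z - 1) with g analytic at 1 and g(1) ≠ 0 (g is just the numerator).

Hence z = 1 is a pole of order 1.

Final answer: 1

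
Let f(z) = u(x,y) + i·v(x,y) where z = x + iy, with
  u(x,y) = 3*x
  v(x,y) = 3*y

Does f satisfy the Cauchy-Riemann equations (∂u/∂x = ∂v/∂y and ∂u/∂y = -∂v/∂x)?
∂u/∂x = 3
∂v/∂y = 3
∂u/∂y = 0
∂v/∂x = 0
∂u/∂x = ∂v/∂y and ∂u/∂y = -∂v/∂x hold identically; f is analytic.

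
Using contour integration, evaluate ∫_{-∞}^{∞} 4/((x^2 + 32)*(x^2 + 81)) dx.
Let f(z) = 4/((z^2 + 32)*(z^2 + 81)). The denominator has no real zeros and deg Q - deg P = 4 ≥ 2, so the integral of f over the upper semicircle |z| = R tends to 0 as R → ∞. Closing the contour in the upper half-plane,
  ∫_{-∞}^{∞} f(x) dx = 2πi · Σ Res(f, z_k)  over the poles with Im z_k > 0.

Zeros of the denominator: z^2 + 81 = 0 gives z = ±9*I; z^2 + 32 = 0 gives z = ±4*sqrt(2)*I.
Upper half-plane: z = 9*I, z = 4*sqrt(2)*I (simple).

Each pole is a simple zero of Q(z) = z^4 + 113*z^2 + 2592, so Res(f, z₀) = P(z₀)/Q'(z₀) with P(z) = 4, Q'(z) = 4*z^3 + 226*z:
  Res(f, 9*I) = (4)/(-882*I) = 2*I/441
  Res(f, 4*sqrt(2)*I) = (4)/(392*sqrt(2)*I) = -sqrt(2)*I/196

Sum of residues: I*(8 - 9*sqrt(2))/1764
∫_{-∞}^{∞} f(x) dx = 2πi · (I*(8 - 9*sqrt(2))/1764) = pi*(-8 + 9*sqrt(2))/882

Final answer: pi*(-8 + 9*sqrt(2))/882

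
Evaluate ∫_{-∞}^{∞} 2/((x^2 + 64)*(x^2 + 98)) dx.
pi*(7 - 4*sqrt(2))/952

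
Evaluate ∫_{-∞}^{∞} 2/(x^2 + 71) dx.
Let f(z) = 2/(z^2 + 71). The denominator has no real zeros and deg Q - deg P = 2 ≥ 2, so the integral of f over the upper semicircle |z| = R tends to 0 as R → ∞. Closing the contour in the upper half-plane,
  ∫_{-∞}^{∞} f(x) dx = 2πi · Σ Res(f, z_k)  over the poles with Im z_k > 0.

Zeros of the denominator: z^2 + 71 = 0 gives z = ±sqrt(71)*I.
Upper half-plane: z = sqrt(71)*I (simple).

Each pole is a simple zero of Q(z) = z^2 + 71, so Res(f, z₀) = P(z₀)/Q'(z₀) with P(z) = 2, Q'(z) = 2*z:
  Res(f, sqrt(71)*I) = (2)/(2*sqrt(71)*I) = -sqrt(71)*I/71

∫_{-∞}^{∞} f(x) dx = 2πi · (-sqrt(71)*I/71) = 2*sqrt(71)*pi/71

Final answer: 2*sqrt(71)*pi/71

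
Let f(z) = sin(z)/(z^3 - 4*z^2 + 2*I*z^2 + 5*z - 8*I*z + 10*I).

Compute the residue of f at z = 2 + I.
(-3/26 - I/13)*sin(2 + I)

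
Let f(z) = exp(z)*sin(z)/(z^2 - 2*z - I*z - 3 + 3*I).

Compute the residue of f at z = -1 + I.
Write f(z) = P(z)/Q(z) with P(z) = exp(z)*sin(z) and Q(z) = z^2 - 2*z - I*z - 3 + 3*I.
The denominator factors as Q(z) = (z + 1 - I)*(z - 3), so z = -1 + I is a simple zero of Q and P is analytic there; z = -1 + I is therefore a simple pole and
  Res(f, z₀) = P(z₀)/Q'(z₀).

Q'(z) = 2*z - 2 - I, so Q'(-1 + I) = -4 + I.
P(-1 + I) = -exp(-1 + I)*sin(1 - I).

Res(f, -1 + I) = (-exp(-1 + I)*sin(1 - I))/(-4 + I) = (4/17 + I/17)*exp(-1 + I)*sin(1 - I)

Final answer: (4/17 + I/17)*exp(-1 + I)*sin(1 - I)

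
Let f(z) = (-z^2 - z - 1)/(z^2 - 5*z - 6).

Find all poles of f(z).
The singularities of f are the zeros of the denominator. Factoring,
  z^2 - 5*z - 6 = (z + 1)*(z - 6)
so the candidates are z = -1, z = 6.

Check the numerator P(z) = -z^2 - z - 1 at each one:
  P(-1) = -1 ≠ 0, so z = -1 is a (simple) pole.
  P(6) = -43 ≠ 0, so z = 6 is a (simple) pole.

Poles of f: {-1, 6}

Final answer: {-1, 6}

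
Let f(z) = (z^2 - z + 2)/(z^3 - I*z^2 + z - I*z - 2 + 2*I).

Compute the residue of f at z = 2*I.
Write f(z) = P(z)/Q(z) with P(z) = z^2 - z + 2 and Q(z) = z^3 - I*z^2 + z - I*z - 2 + 2*I.
The denominator factors as Q(z) = (z - 1)*(z - 2*I)*(z + 1 + I), so z = 2*I is a simple zero of Q and P is analytic there; z = 2*I is therefore a simple pole and
  Res(f, z₀) = P(z₀)/Q'(z₀).

Q'(z) = 3*z^2 - 2*I*z + 1 - I, so Q'(2*I) = -7 - I.
P(2*I) = -2 - 2*I.

Res(f, 2*I) = (-2 - 2*I)/(-7 - I) = 8/25 + 6*I/25

Final answer: 8/25 + 6*I/25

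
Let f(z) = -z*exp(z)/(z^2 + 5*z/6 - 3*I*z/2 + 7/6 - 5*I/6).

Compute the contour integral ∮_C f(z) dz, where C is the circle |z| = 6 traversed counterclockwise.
By the residue theorem, ∮_C f(z) dz = 2πi · (sum of the residues of f at the poles inside |z| = 6).

The denominator factors as (z + 1/3 - 2*I)*(z + 1/2 + I/2), so the singularities of f are simple poles at z = -1/3 + 2*I, z = -1/2 - I/2.
  |-1/3 + 2*I|² = 37/9 < 36 = 6², so this pole is inside the contour.
  |-1/2 - I/2|² = 1/2 < 36 = 6², so this pole is inside the contour.

With P(z) = -z*exp(z) and Q(z) = z^2 + 5*z/6 - 3*I*z/2 + 7/6 - 5*I/6, each pole is simple, so Res(f, z₀) = P(z₀)/Q'(z₀) with Q'(z) = 2*z + 5/6 - 3*I/2.
  Res(f, -1/3 + 2*I) = P(-1/3 + 2*I)/Q'(-1/3 + 2*I) = ((1/3 - 2*I)*exp(-1/3 + 2*I))/(1/6 + 5*I/2) = (-89/113 - 21*I/113)*exp(-1/3 + 2*I)
  Res(f, -1/2 - I/2) = P(-1/2 - I/2)/Q'(-1/2 - I/2) = ((1/2 + I/2)*exp(-1/2 - I/2))/(-1/6 - 5*I/2) = (-24/113 + 21*I/113)*exp(-1/2 - I/2)

Sum of residues inside C: (-89/113 - 21*I/113)*exp(-1/3 + 2*I) + (-24/113 + 21*I/113)*exp(-1/2 - I/2)
∮_C f(z) dz = 2πi · ((-89/113 - 21*I/113)*exp(-1/3 + 2*I) + (-24/113 + 21*I/113)*exp(-1/2 - I/2)) = pi*(-42/113 - 48*I/113)*exp(-1/2 - I/2) + pi*(42/113 - 178*I/113)*exp(-1/3 + 2*I)

Final answer: pi*(-42/113 - 48*I/113)*exp(-1/2 - I/2) + pi*(42/113 - 178*I/113)*exp(-1/3 + 2*I)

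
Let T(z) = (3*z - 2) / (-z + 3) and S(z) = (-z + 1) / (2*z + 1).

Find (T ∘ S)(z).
(T ∘ S)(z) = T(S(z)) = ((3)*S(z) + (-2))/((-1)*S(z) + (3)). Multiply numerator and denominator by 2*z + 1:
  numerator:   (3)*(-z + 1) + (-2)*(2*z + 1) = -7*z + 1
  denominator: (-1)*(-z + 1) + (3)*(2*z + 1) = 7*z + 2
(T ∘ S)(z) = (-7*z + 1)/(7*z + 2)

Final answer: (-7*z + 1)/(7*z + 2)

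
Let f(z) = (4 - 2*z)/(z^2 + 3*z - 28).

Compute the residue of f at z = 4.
Write f(z) = P(z)/Q(z) with P(z) = 4 - 2*z and Q(z) = z^2 + 3*z - 28.
The denominator factors as Q(z) = (z + 7)*(z - 4), so z = 4 is a simple zero of Q and P is analytic there; z = 4 is therefore a simple pole and
  Res(f, z₀) = P(z₀)/Q'(z₀).

Q'(z) = 2*z + 3, so Q'(4) = 11.
P(4) = -4.

Res(f, 4) = (-4)/(11) = -4/11

Final answer: -4/11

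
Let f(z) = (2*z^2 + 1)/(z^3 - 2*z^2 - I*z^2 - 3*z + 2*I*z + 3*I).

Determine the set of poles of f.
The singularities of f are the zeros of the denominator. Factoring,
  z^3 - 2*z^2 - I*z^2 - 3*z + 2*I*z + 3*I = (z - 3)*(z + 1)*(z - I)
so the candidates are z = 3, z = -1, z = I.

Check the numerator P(z) = 2*z^2 + 1 at each one:
  P(3) = 19 ≠ 0, so z = 3 is a (simple) pole.
  P(-1) = 3 ≠ 0, so z = -1 is a (simple) pole.
  P(I) = -1 ≠ 0, so z = I is a (simple) pole.

Poles of f: {-1, I, 3}

Final answer: {-1, I, 3}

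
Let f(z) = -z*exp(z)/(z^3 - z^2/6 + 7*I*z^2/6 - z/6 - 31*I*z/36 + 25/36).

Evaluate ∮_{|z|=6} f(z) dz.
By the residue theorem, ∮_C f(z) dz = 2πi · (sum of the residues of f at the poles inside |z| = 6).

The denominator factors as (z + I)*(z - 2/3 - I/2)*(z + 1/2 + 2*I/3), so the singularities of f are simple poles at z = -I, z = 2/3 + I/2, z = -1/2 - 2*I/3.
  |-I|² = 1 < 36 = 6², so this pole is inside the contour.
  |2/3 + I/2|² = 25/36 < 36 = 6², so this pole is inside the contour.
  |-1/2 - 2*I/3|² = 25/36 < 36 = 6², so this pole is inside the contour.

With P(z) = -z*exp(z) and Q(z) = z^3 - z^2/6 + 7*I*z^2/6 - z/6 - 31*I*z/36 + 25/36, each pole is simple, so Res(f, z₀) = P(z₀)/Q'(z₀) with Q'(z) = 3*z^2 - z/3 + 7*I*z/3 - 1/6 - 31*I/36.
  Res(f, -I) = P(-I)/Q'(-I) = (I*exp(-I))/(-5/6 - 19*I/36) = (-684/1261 - 1080*I/1261)*exp(-I)
  Res(f, 2/3 + I/2) = P(2/3 + I/2)/Q'(2/3 + I/2) = ((-2/3 - I/2)*exp(2/3 + I/2))/(-35/36 + 91*I/36) = (-57/679 + 201*I/679)*exp(2/3 + I/2)
  Res(f, -1/2 - 2*I/3) = P(-1/2 - 2*I/3)/Q'(-1/2 - 2*I/3) = ((1/2 + 2*I/3)*exp(-1/2 - 2*I/3))/(35/36 + 7*I/36) = (57/91 + 51*I/91)*exp(-1/2 - 2*I/3)

Sum of residues inside C: (-684/1261 - 1080*I/1261)*exp(-I) + (57/91 + 51*I/91)*exp(-1/2 - 2*I/3) + (-57/679 + 201*I/679)*exp(2/3 + I/2)
∮_C f(z) dz = 2πi · ((-684/1261 - 1080*I/1261)*exp(-I) + (57/91 + 51*I/91)*exp(-1/2 - 2*I/3) + (-57/679 + 201*I/679)*exp(2/3 + I/2)) = pi*(2160/1261 - 1368*I/1261)*exp(-I) + pi*(-402/679 - 114*I/679)*exp(2/3 + I/2) + pi*(-102/91 + 114*I/91)*exp(-1/2 - 2*I/3)

Final answer: pi*(2160/1261 - 1368*I/1261)*exp(-I) + pi*(-402/679 - 114*I/679)*exp(2/3 + I/2) + pi*(-102/91 + 114*I/91)*exp(-1/2 - 2*I/3)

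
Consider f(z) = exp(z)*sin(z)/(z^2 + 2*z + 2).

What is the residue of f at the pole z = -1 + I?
Write f(z) = P(z)/Q(z) with P(z) = exp(z)*sin(z) and Q(z) = z^2 + 2*z + 2.
The denominator factors as Q(z) = (z + 1 + I)*(z + 1 - I), so z = -1 + I is a simple zero of Q and P is analytic there; z = -1 + I is therefore a simple pole and
  Res(f, z₀) = P(z₀)/Q'(z₀).

Q'(z) = 2*z + 2, so Q'(-1 + I) = 2*I.
P(-1 + I) = -exp(-1 + I)*sin(1 - I).

Res(f, -1 + I) = (-exp(-1 + I)*sin(1 - I))/(2*I) = I*exp(-1 + I)*sin(1 - I)/2

Final answer: I*exp(-1 + I)*sin(1 - I)/2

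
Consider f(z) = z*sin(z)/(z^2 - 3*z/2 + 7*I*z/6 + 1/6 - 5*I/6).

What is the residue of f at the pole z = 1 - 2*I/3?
Write f(z) = P(z)/Q(z) with P(z) = z*sin(z) and Q(z) = z^2 - 3*z/2 + 7*I*z/6 + 1/6 - 5*I/6.
The denominator factors as Q(z) = (z - 1/2 + I/2)*(z - 1 + 2*I/3), so z = 1 - 2*I/3 is a simple zero of Q and P is analytic there; z = 1 - 2*I/3 is therefore a simple pole and
  Res(f, z₀) = P(z₀)/Q'(z₀).

Q'(z) = 2*z - 3/2 + 7*I/6, so Q'(1 - 2*I/3) = 1/2 - I/6.
P(1 - 2*I/3) = (1 - 2*I/3)*sin(1 - 2*I/3).

Res(f, 1 - 2*I/3) = ((1 - 2*I/3)*sin(1 - 2*I/3))/(1/2 - I/6) = (11/5 - 3*I/5)*sin(1 - 2*I/3)

Final answer: (11/5 - 3*I/5)*sin(1 - 2*I/3)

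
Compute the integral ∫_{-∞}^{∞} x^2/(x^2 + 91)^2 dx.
sqrt(91)*pi/182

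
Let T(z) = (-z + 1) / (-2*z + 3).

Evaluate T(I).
Substitute z = I:
  numerator:   -(I) + 1 = 1 - I
  denominator: -2*(I) + 3 = 3 - 2*I
T(I) = (1 - I)/(3 - 2*I); multiplying numerator and denominator by the conjugate 3 + 2*I gives (5 - I)/13 = 5/13 - I/13

Final answer: 5/13 - I/13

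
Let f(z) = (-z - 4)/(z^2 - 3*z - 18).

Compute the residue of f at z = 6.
-10/9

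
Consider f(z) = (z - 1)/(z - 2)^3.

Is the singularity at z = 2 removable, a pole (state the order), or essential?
Write f(z) = g(z)/(z - 2)^3 with g(z) = z - 1.
g is entire and g(2) = 1 ≠ 0, so no factor of (z - 2) cancels: the Laurent expansion of f about z = 2 starts at the power -3, i.e. lim_{z→z₀} (z - z₀)^3 f(z) = 1 is finite and nonzero.
So z = 2 is a pole of order 3.

Final answer: pole of order 3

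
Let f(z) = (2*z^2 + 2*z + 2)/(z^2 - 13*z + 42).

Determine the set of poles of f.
The singularities of f are the zeros of the denominator. Factoring,
  z^2 - 13*z + 42 = (z - 7)*(z - 6)
so the candidates are z = 7, z = 6.

Check the numerator P(z) = 2*z^2 + 2*z + 2 at each one:
  P(7) = 114 ≠ 0, so z = 7 is a (simple) pole.
  P(6) = 86 ≠ 0, so z = 6 is a (simple) pole.

Poles of f: {6, 7}

Final answer: {6, 7}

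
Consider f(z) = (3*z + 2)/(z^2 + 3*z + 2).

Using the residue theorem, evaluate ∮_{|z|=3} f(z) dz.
By the residue theorem, ∮_C f(z) dz = 2πi · (sum of the residues of f at the poles inside |z| = 3).

The denominator factors as (z + 1)*(z + 2), so the singularities of f are simple poles at z = -1, z = -2.
  |-1|² = 1 < 9 = 3², so this pole is inside the contour.
  |-2|² = 4 < 9 = 3², so this pole is inside the contour.

With P(z) = 3*z + 2 and Q(z) = z^2 + 3*z + 2, each pole is simple, so Res(f, z₀) = P(z₀)/Q'(z₀) with Q'(z) = 2*z + 3.
  Res(f, -1) = P(-1)/Q'(-1) = (-1)/(1) = -1
  Res(f, -2) = P(-2)/Q'(-2) = (-4)/(-1) = 4

Sum of residues inside C: 3
∮_C f(z) dz = 2πi · (3) = 6*I*pi

Final answer: 6*I*pi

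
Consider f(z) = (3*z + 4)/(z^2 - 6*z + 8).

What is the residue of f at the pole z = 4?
Write f(z) = P(z)/Q(z) with P(z) = 3*z + 4 and Q(z) = z^2 - 6*z + 8.
The denominator factors as Q(z) = (z - 4)*(z - 2), so z = 4 is a simple zero of Q and P is analytic there; z = 4 is therefore a simple pole and
  Res(f, z₀) = P(z₀)/Q'(z₀).

Q'(z) = 2*z - 6, so Q'(4) = 2.
P(4) = 16.

Res(f, 4) = (16)/(2) = 8

Final answer: 8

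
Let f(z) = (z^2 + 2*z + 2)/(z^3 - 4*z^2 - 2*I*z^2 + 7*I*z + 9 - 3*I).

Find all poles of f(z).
The singularities of f are the zeros of the denominator. Factoring,
  z^3 - 4*z^2 - 2*I*z^2 + 7*I*z + 9 - 3*I = (z - 3)*(z - 2 - I)*(z + 1 - I)
so the candidates are z = 3, z = 2 + I, z = -1 + I.

Check the numerator P(z) = z^2 + 2*z + 2 at each one:
  P(3) = 17 ≠ 0, so z = 3 is a (simple) pole.
  P(2 + I) = 9 + 6*I ≠ 0, so z = 2 + I is a (simple) pole.
  P(-1 + I) = 0, so the factor (z + 1 - I) cancels and z = -1 + I is only a removable singularity, not a pole.

Poles of f: {2 + I, 3}

Final answer: {2 + I, 3}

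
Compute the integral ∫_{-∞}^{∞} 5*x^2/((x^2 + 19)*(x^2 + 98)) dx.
5*pi*(-sqrt(19) + 7*sqrt(2))/79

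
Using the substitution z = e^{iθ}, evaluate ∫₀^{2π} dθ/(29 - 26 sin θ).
Call the integral J. The integrand is 2π-periodic and we integrate over a full period, so shifting θ does not change the value (θ → θ + π/2 turns sin θ into cos θ; θ → θ + π flips the sign of the trig term). Hence
  J = ∫₀^{2π} dθ/(29 + 26 cos θ).
Put z = e^{iθ}: then cos θ = (z + 1/z)/2, dθ = dz/(iz), and z runs once counterclockwise around |z| = 1:
  J = ∮_{|z|=1} 1/(29 + 26*(z + 1/z)/2) · dz/(iz) = (2/i) ∮_{|z|=1} dz/(26*z^2 + 58*z + 26).
The roots of 26*z^2 + 58*z + 26 are z = (-29 ± sqrt(29^2 - 26^2))/26, with sqrt(165) = sqrt(165); their product is 1, so only z₊ = -29/26 + sqrt(165)/26 lies inside the unit circle (z₋ = -29/26 - sqrt(165)/26 lies outside).
z₊ is a simple zero of q(z) = 26*z^2 + 58*z + 26, so Res(1/q, z₊) = 1/q'(z₊) with q'(z) = 52*z + 58; and q'(z₊) = 26*(z₊ - z₋) = 2*sqrt(165).
Therefore J = (2/i) · 2πi · 1/(2*sqrt(165)) = 2*pi/(sqrt(165)) = 2*sqrt(165)*pi/165

Final answer: 2*sqrt(165)*pi/165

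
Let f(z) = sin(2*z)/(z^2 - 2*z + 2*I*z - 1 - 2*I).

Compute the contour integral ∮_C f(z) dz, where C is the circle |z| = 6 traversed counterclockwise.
By the residue theorem, ∮_C f(z) dz = 2πi · (sum of the residues of f at the poles inside |z| = 6).

The denominator factors as (z + I)*(z - 2 + I), so the singularities of f are simple poles at z = -I, z = 2 - I.
  |-I|² = 1 < 36 = 6², so this pole is inside the contour.
  |2 - I|² = 5 < 36 = 6², so this pole is inside the contour.

With P(z) = sin(2*z) and Q(z) = z^2 - 2*z + 2*I*z - 1 - 2*I, each pole is simple, so Res(f, z₀) = P(z₀)/Q'(z₀) with Q'(z) = 2*z - 2 + 2*I.
  Res(f, -I) = P(-I)/Q'(-I) = (-I*sinh(2))/(-2) = I*sinh(2)/2
  Res(f, 2 - I) = P(2 - I)/Q'(2 - I) = (sin(4 - 2*I))/(2) = sin(4 - 2*I)/2

Sum of residues inside C: sin(4 - 2*I)/2 + I*sinh(2)/2
∮_C f(z) dz = 2πi · (sin(4 - 2*I)/2 + I*sinh(2)/2) = -pi*sinh(2) + I*pi*sin(4 - 2*I)

Final answer: -pi*sinh(2) + I*pi*sin(4 - 2*I)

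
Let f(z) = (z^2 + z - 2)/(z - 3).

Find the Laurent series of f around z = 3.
10/(z - 3) + 7 + (z - 3)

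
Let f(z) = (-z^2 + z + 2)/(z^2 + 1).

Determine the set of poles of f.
The singularities of f are the zeros of the denominator. Factoring,
  z^2 + 1 = (z - I)*(z + I)
so the candidates are z = I, z = -I.

Check the numerator P(z) = -z^2 + z + 2 at each one:
  P(I) = 3 + I ≠ 0, so z = I is a (simple) pole.
  P(-I) = 3 - I ≠ 0, so z = -I is a (simple) pole.

Poles of f: {-I, I}

Final answer: {-I, I}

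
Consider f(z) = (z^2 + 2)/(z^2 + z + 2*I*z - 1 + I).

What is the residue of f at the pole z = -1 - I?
Write f(z) = P(z)/Q(z) with P(z) = z^2 + 2 and Q(z) = z^2 + z + 2*I*z - 1 + I.
The denominator factors as Q(z) = (z + 1 + I)*(z + I), so z = -1 - I is a simple zero of Q and P is analytic there; z = -1 - I is therefore a simple pole and
  Res(f, z₀) = P(z₀)/Q'(z₀).

Q'(z) = 2*z + 1 + 2*I, so Q'(-1 - I) = -1.
P(-1 - I) = 2 + 2*I.

Res(f, -1 - I) = (2 + 2*I)/(-1) = -2 - 2*I

Final answer: -2 - 2*I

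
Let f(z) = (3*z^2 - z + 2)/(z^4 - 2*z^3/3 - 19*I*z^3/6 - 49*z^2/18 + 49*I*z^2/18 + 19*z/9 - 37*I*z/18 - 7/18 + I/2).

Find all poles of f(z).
{-1 + 2*I, 1/3 - I/3, 1/3, 1 + 3*I/2}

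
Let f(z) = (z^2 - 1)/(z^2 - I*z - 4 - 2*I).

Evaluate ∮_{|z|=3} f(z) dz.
By the residue theorem, ∮_C f(z) dz = 2πi · (sum of the residues of f at the poles inside |z| = 3).

The denominator factors as (z - 2 - I)*(z + 2), so the singularities of f are simple poles at z = 2 + I, z = -2.
  |2 + I|² = 5 < 9 = 3², so this pole is inside the contour.
  |-2|² = 4 < 9 = 3², so this pole is inside the contour.

With P(z) = z^2 - 1 and Q(z) = z^2 - I*z - 4 - 2*I, each pole is simple, so Res(f, z₀) = P(z₀)/Q'(z₀) with Q'(z) = 2*z - I.
  Res(f, 2 + I) = P(2 + I)/Q'(2 + I) = (2 + 4*I)/(4 + I) = 12/17 + 14*I/17
  Res(f, -2) = P(-2)/Q'(-2) = (3)/(-4 - I) = -12/17 + 3*I/17

Sum of residues inside C: I
∮_C f(z) dz = 2πi · (I) = -2*pi

Final answer: -2*pi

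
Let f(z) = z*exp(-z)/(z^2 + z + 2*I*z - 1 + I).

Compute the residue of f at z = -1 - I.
Write f(z) = P(z)/Q(z) with P(z) = z*exp(-z) and Q(z) = z^2 + z + 2*I*z - 1 + I.
The denominator factors as Q(z) = (z + 1 + I)*(z + I), so z = -1 - I is a simple zero of Q and P is analytic there; z = -1 - I is therefore a simple pole and
  Res(f, z₀) = P(z₀)/Q'(z₀).

Q'(z) = 2*z + 1 + 2*I, so Q'(-1 - I) = -1.
P(-1 - I) = (-1 - I)*exp(1 + I).

Res(f, -1 - I) = ((-1 - I)*exp(1 + I))/(-1) = (1 + I)*exp(1 + I)

Final answer: (1 + I)*exp(1 + I)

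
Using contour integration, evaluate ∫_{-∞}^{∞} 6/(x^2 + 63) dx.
Let f(z) = 6/(z^2 + 63). The denominator has no real zeros and deg Q - deg P = 2 ≥ 2, so the integral of f over the upper semicircle |z| = R tends to 0 as R → ∞. Closing the contour in the upper half-plane,
  ∫_{-∞}^{∞} f(x) dx = 2πi · Σ Res(f, z_k)  over the poles with Im z_k > 0.

Zeros of the denominator: z^2 + 63 = 0 gives z = ±3*sqrt(7)*I.
Upper half-plane: z = 3*sqrt(7)*I (simple).

Each pole is a simple zero of Q(z) = z^2 + 63, so Res(f, z₀) = P(z₀)/Q'(z₀) with P(z) = 6, Q'(z) = 2*z:
  Res(f, 3*sqrt(7)*I) = (6)/(6*sqrt(7)*I) = -sqrt(7)*I/7

∫_{-∞}^{∞} f(x) dx = 2πi · (-sqrt(7)*I/7) = 2*sqrt(7)*pi/7

Final answer: 2*sqrt(7)*pi/7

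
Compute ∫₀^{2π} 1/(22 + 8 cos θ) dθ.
sqrt(105)*pi/105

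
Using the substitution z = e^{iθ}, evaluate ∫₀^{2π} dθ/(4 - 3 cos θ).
Call the integral J. The integrand is 2π-periodic and we integrate over a full period, so shifting θ does not change the value (θ → θ + π flips the sign of the trig term). Hence
  J = ∫₀^{2π} dθ/(4 + 3 cos θ).
Put z = e^{iθ}: then cos θ = (z + 1/z)/2, dθ = dz/(iz), and z runs once counterclockwise around |z| = 1:
  J = ∮_{|z|=1} 1/(4 + 3*(z + 1/z)/2) · dz/(iz) = (2/i) ∮_{|z|=1} dz/(3*z^2 + 8*z + 3).
The roots of 3*z^2 + 8*z + 3 are z = (-4 ± sqrt(4^2 - 3^2))/3, with sqrt(7) = sqrt(7); their product is 1, so only z₊ = -4/3 + sqrt(7)/3 lies inside the unit circle (z₋ = -4/3 - sqrt(7)/3 lies outside).
z₊ is a simple zero of q(z) = 3*z^2 + 8*z + 3, so Res(1/q, z₊) = 1/q'(z₊) with q'(z) = 6*z + 8; and q'(z₊) = 3*(z₊ - z₋) = 2*sqrt(7).
Therefore J = (2/i) · 2πi · 1/(2*sqrt(7)) = 2*pi/(sqrt(7)) = 2*sqrt(7)*pi/7

Final answer: 2*sqrt(7)*pi/7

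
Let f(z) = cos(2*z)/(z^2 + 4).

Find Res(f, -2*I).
Write f(z) = P(z)/Q(z) with P(z) = cos(2*z) and Q(z) = z^2 + 4.
The denominator factors as Q(z) = (z + 2*I)*(z - 2*I), so z = -2*I is a simple zero of Q and P is analytic there; z = -2*I is therefore a simple pole and
  Res(f, z₀) = P(z₀)/Q'(z₀).

Q'(z) = 2*z, so Q'(-2*I) = -4*I.
P(-2*I) = cosh(4).

Res(f, -2*I) = (cosh(4))/(-4*I) = I*cosh(4)/4

Final answer: I*cosh(4)/4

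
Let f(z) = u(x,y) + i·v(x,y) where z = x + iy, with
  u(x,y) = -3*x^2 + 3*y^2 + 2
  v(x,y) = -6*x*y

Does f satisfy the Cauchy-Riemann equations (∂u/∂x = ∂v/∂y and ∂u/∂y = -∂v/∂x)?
∂u/∂x = -6*x
∂v/∂y = -6*x
∂u/∂y = 6*y
∂v/∂x = -6*y
∂u/∂x = ∂v/∂y and ∂u/∂y = -∂v/∂x hold identically; f is analytic.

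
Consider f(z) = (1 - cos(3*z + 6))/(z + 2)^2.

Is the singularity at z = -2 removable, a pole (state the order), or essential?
Let u = z + 2. The argument of cos is 3*z + 6 = 3u, so
  f = (1 - cos(3u))/u^2 = ((3u)^2/2 - (3u)^4/24 + ...)/u^2 = 9/2 - (27/8)*u^2 + ...
The Laurent expansion about u = 0 has no negative powers; equivalently lim_{z→-2} f(z) = 9/2 exists and is finite.
So the singularity is removable.

Final answer: removable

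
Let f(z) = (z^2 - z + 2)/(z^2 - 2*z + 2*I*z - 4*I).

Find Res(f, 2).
Write f(z) = P(z)/Q(z) with P(z) = z^2 - z + 2 and Q(z) = z^2 - 2*z + 2*I*z - 4*I.
The denominator factors as Q(z) = (z - 2)*(z + 2*I), so z = 2 is a simple zero of Q and P is analytic there; z = 2 is therefore a simple pole and
  Res(f, z₀) = P(z₀)/Q'(z₀).

Q'(z) = 2*z - 2 + 2*I, so Q'(2) = 2 + 2*I.
P(2) = 4.

Res(f, 2) = (4)/(2 + 2*I) = 1 - I

Final answer: 1 - I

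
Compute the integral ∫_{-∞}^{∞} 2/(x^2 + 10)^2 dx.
sqrt(10)*pi/100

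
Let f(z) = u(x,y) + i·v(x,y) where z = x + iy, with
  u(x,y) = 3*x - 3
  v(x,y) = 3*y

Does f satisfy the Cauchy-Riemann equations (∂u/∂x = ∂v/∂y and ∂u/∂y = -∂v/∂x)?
∂u/∂x = 3
∂v/∂y = 3
∂u/∂y = 0
∂v/∂x = 0
∂u/∂x = ∂v/∂y and ∂u/∂y = -∂v/∂x hold identically; f is analytic.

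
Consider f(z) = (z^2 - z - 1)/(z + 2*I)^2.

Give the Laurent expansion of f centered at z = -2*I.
Put w = z - (-2*I), i.e. z = w - 2*I. The denominator is w^2, so it suffices to rewrite the numerator in powers of w.

P(z) = z^2 - z - 1
P(w - 2*I) = -5 + 2*I + (-1 - 4*I)*w + w^2

Dividing each term by w^2:
  f = (-5 + 2*I)/w^2 + (-1 - 4*I)/w + 1

Substituting back w = z + 2*I:
  f(z) = (-5 + 2*I)/(z + 2*I)^2 + (-1 - 4*I)/(z + 2*I) + 1

The series is finite because the numerator is a polynomial; the negative powers form the principal part, and the coefficient of 1/(z + 2*I) gives Res(f, -2*I) = -1 - 4*I.

Final answer: (-5 + 2*I)/(z + 2*I)^2 + (-1 - 4*I)/(z + 2*I) + 1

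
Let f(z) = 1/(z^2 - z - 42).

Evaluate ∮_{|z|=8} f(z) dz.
By the residue theorem, ∮_C f(z) dz = 2πi · (sum of the residues of f at the poles inside |z| = 8).

The denominator factors as (z + 6)*(z - 7), so the singularities of f are simple poles at z = -6, z = 7.
  |-6|² = 36 < 64 = 8², so this pole is inside the contour.
  |7|² = 49 < 64 = 8², so this pole is inside the contour.

With P(z) = 1 and Q(z) = z^2 - z - 42, each pole is simple, so Res(f, z₀) = P(z₀)/Q'(z₀) with Q'(z) = 2*z - 1.
  Res(f, -6) = P(-6)/Q'(-6) = (1)/(-13) = -1/13
  Res(f, 7) = P(7)/Q'(7) = (1)/(13) = 1/13

Sum of residues inside C: 0
∮_C f(z) dz = 2πi · (0) = 0

Final answer: 0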